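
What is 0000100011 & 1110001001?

AND: 1 only when both bits are 1
  0000100011
& 1110001001
------------
  0000000001
Decimal: 35 & 905 = 1



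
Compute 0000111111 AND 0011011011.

AND: 1 only when both bits are 1
  0000111111
& 0011011011
------------
  0000011011
Decimal: 63 & 219 = 27



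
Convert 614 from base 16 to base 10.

Expand by place value (powers of 16):
614 = 6 × 16^2 + 1 × 16^1 + 4 × 16^0
= 6 × 256 + 1 × 16 + 4 × 1
= 1536 + 16 + 4
= 1556



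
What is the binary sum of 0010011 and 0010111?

Add column by column from the right: bit + bit + carry-in; write the sum mod 2, carry 1 when the sum is 2 or 3.
carry:  0101110
        0010011
+       0010111
---------------
       00101010
(the carry out of the leftmost column, 0, becomes the leading bit)
Decimal check:
  0010011 = 16 + 2 + 1 = 19
  0010111 = 16 + 4 + 2 + 1 = 23
  19 + 23 = 42, and 00101010 = 32 + 8 + 2 = 42 ✓



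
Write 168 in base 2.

Using repeated division by 2:
168 ÷ 2 = 84 remainder 0
84 ÷ 2 = 42 remainder 0
42 ÷ 2 = 21 remainder 0
21 ÷ 2 = 10 remainder 1
10 ÷ 2 = 5 remainder 0
5 ÷ 2 = 2 remainder 1
2 ÷ 2 = 1 remainder 0
1 ÷ 2 = 0 remainder 1
Reading remainders bottom to top: 10101000



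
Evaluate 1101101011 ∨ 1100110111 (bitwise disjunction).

OR: 1 when either bit is 1
  1101101011
| 1100110111
------------
  1101111111
Decimal: 875 | 823 = 895



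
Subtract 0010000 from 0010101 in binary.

Method 1 - Direct subtraction (column by column from the right: bit − bit − borrow-in; if negative, add 2 and borrow 1 from the next column):
borrow: 0000000
        0010101
-       0010000
---------------
        0000101

Method 2 - Add two's complement:
Two's complement of 0010000: invert → 1101111, add 1 → 1110000
  0010101
+ 1110000
---------
 10000101  (end carry out of the top bit = 1)
Discarding the end carry: 0000101
Decimal check:
  0010101 = 16 + 4 + 1 = 21
  0010000 = 16
  21 - 16 = 5, and 0000101 = 4 + 1 = 5 ✓



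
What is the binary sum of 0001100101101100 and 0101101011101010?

Add column by column from the right: bit + bit + carry-in; write the sum mod 2, carry 1 when the sum is 2 or 3.
carry:  0011011111010000
        0001100101101100
+       0101101011101010
------------------------
       00111010001010110
(the carry out of the leftmost column, 0, becomes the leading bit)
Decimal check:
  0001100101101100 = 4096 + 2048 + 256 + 64 + 32 + 8 + 4 = 6508
  0101101011101010 = 16384 + 4096 + 2048 + 512 + 128 + 64 + 32 + 8 + 2 = 23274
  6508 + 23274 = 29782, and 00111010001010110 = 16384 + 8192 + 4096 + 1024 + 64 + 16 + 4 + 2 = 29782 ✓



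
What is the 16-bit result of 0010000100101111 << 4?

Original: 0010000100101111 (decimal 8495)
Shift left by 4 positions
Append 4 zeros on the right and drop the 4 high bits that overflow the 16-bit width
Result: 0001001011110000 (decimal 4848)
Equivalent: 8495 << 4 = 8495 × 2^4 = 135920, truncated to 16 bits = 4848



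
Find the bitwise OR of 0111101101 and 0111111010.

OR: 1 when either bit is 1
  0111101101
| 0111111010
------------
  0111111111
Decimal: 493 | 506 = 511



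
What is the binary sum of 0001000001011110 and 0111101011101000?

Add column by column from the right: bit + bit + carry-in; write the sum mod 2, carry 1 when the sum is 2 or 3.
carry:  1110000111110000
        0001000001011110
+       0111101011101000
------------------------
       01000101101000110
(the carry out of the leftmost column, 0, becomes the leading bit)
Decimal check:
  0001000001011110 = 4096 + 64 + 16 + 8 + 4 + 2 = 4190
  0111101011101000 = 16384 + 8192 + 4096 + 2048 + 512 + 128 + 64 + 32 + 8 = 31464
  4190 + 31464 = 35654, and 01000101101000110 = 32768 + 2048 + 512 + 256 + 64 + 4 + 2 = 35654 ✓



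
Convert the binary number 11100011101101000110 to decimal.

Sum of powers of 2 for each 1-bit:
2^1 + 2^2 + 2^6 + 2^8 + 2^9 + 2^11 + 2^12 + 2^13 + 2^17 + 2^18 + 2^19
= 2 + 4 + 64 + 256 + 512 + 2048 + 4096 + 8192 + 131072 + 262144 + 524288
= 932678



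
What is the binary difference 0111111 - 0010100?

Method 1 - Direct subtraction (column by column from the right: bit − bit − borrow-in; if negative, add 2 and borrow 1 from the next column):
borrow: 0000000
        0111111
-       0010100
---------------
        0101011

Method 2 - Add two's complement:
Two's complement of 0010100: invert → 1101011, add 1 → 1101100
  0111111
+ 1101100
---------
 10101011  (end carry out of the top bit = 1)
Discarding the end carry: 0101011
Decimal check:
  0111111 = 32 + 16 + 8 + 4 + 2 + 1 = 63
  0010100 = 16 + 4 = 20
  63 - 20 = 43, and 0101011 = 32 + 8 + 2 + 1 = 43 ✓



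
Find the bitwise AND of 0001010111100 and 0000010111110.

AND: 1 only when both bits are 1
  0001010111100
& 0000010111110
---------------
  0000010111100
Decimal: 700 & 190 = 188



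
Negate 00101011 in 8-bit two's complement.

Original: 00101011
Step 1 - Invert all bits: 11010100
Step 2 - Add 1: 11010101
Verification: 00101011 + 11010101 = 100000000; discarding the end carry (carry out of the top bit) leaves the 8-bit value 00000000, as required for x + (-x)



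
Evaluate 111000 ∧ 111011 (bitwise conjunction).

AND: 1 only when both bits are 1
  111000
& 111011
--------
  111000
Decimal: 56 & 59 = 56



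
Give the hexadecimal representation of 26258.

Using repeated division by 16 (digits 10–15 are A–F):
26258 ÷ 16 = 1641 remainder 2
1641 ÷ 16 = 102 remainder 9
102 ÷ 16 = 6 remainder 6
6 ÷ 16 = 0 remainder 6
Reading remainders bottom to top: 6692



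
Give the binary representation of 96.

Using repeated division by 2:
96 ÷ 2 = 48 remainder 0
48 ÷ 2 = 24 remainder 0
24 ÷ 2 = 12 remainder 0
12 ÷ 2 = 6 remainder 0
6 ÷ 2 = 3 remainder 0
3 ÷ 2 = 1 remainder 1
1 ÷ 2 = 0 remainder 1
Reading remainders bottom to top: 1100000



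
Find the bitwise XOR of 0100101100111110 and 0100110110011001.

XOR: 1 when bits differ
  0100101100111110
^ 0100110110011001
------------------
  0000011010100111
Decimal: 19262 ^ 19865 = 1703



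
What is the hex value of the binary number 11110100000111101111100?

Group into 4-bit nibbles from right:
  0111 = 7
  1010 = A
  0000 = 0
  1111 = F
  0111 = 7
  1100 = C
Result: 7A0F7C



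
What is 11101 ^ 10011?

XOR: 1 when bits differ
  11101
^ 10011
-------
  01110
Decimal: 29 ^ 19 = 14



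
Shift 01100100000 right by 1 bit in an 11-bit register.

Original: 01100100000 (decimal 800)
Shift right by 1 position
Drop the 1 low bit; fill with zero on the left
Result: 00110010000 (decimal 400)
Equivalent: 800 >> 1 = 800 ÷ 2^1 = 400



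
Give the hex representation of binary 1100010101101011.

Group into 4-bit nibbles from right:
  1100 = C
  0101 = 5
  0110 = 6
  1011 = B
Result: C56B



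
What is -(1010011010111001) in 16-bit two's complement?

Original (sign bit 1, negative): 1010011010111001
Step 1 - Invert all bits: 0101100101000110
Step 2 - Add 1: 0101100101000111
Verification: 1010011010111001 + 0101100101000111 = 10000000000000000; discarding the end carry (carry out of the top bit) leaves the 16-bit value 0000000000000000, as required for x + (-x)



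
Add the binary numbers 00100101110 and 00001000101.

Add column by column from the right: bit + bit + carry-in; write the sum mod 2, carry 1 when the sum is 2 or 3.
carry:  00000011000
        00100101110
+       00001000101
-------------------
       000101110011
(the carry out of the leftmost column, 0, becomes the leading bit)
Decimal check:
  00100101110 = 256 + 32 + 8 + 4 + 2 = 302
  00001000101 = 64 + 4 + 1 = 69
  302 + 69 = 371, and 000101110011 = 256 + 64 + 32 + 16 + 2 + 1 = 371 ✓



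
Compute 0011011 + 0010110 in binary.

Add column by column from the right: bit + bit + carry-in; write the sum mod 2, carry 1 when the sum is 2 or 3.
carry:  0111100
        0011011
+       0010110
---------------
       00110001
(the carry out of the leftmost column, 0, becomes the leading bit)
Decimal check:
  0011011 = 16 + 8 + 2 + 1 = 27
  0010110 = 16 + 4 + 2 = 22
  27 + 22 = 49, and 00110001 = 32 + 16 + 1 = 49 ✓



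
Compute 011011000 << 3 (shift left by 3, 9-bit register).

Original: 011011000 (decimal 216)
Shift left by 3 positions
Append 3 zeros on the right and drop the 3 high bits that overflow the 9-bit width
Result: 011000000 (decimal 192)
Equivalent: 216 << 3 = 216 × 2^3 = 1728, truncated to 9 bits = 192



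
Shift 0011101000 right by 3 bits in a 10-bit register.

Original: 0011101000 (decimal 232)
Shift right by 3 positions
Drop the 3 low bits; fill with zeros on the left
Result: 0000011101 (decimal 29)
Equivalent: 232 >> 3 = 232 ÷ 2^3 = 29



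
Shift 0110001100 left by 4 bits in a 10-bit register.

Original: 0110001100 (decimal 396)
Shift left by 4 positions
Append 4 zeros on the right and drop the 4 high bits that overflow the 10-bit width
Result: 0011000000 (decimal 192)
Equivalent: 396 << 4 = 396 × 2^4 = 6336, truncated to 10 bits = 192



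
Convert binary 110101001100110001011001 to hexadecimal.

Group into 4-bit nibbles from right:
  1101 = D
  0100 = 4
  1100 = C
  1100 = C
  0101 = 5
  1001 = 9
Result: D4CC59



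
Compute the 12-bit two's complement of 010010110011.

Original: 010010110011
Step 1 - Invert all bits: 101101001100
Step 2 - Add 1: 101101001101
Verification: 010010110011 + 101101001101 = 1000000000000; discarding the end carry (carry out of the top bit) leaves the 12-bit value 000000000000, as required for x + (-x)



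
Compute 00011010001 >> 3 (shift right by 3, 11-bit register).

Original: 00011010001 (decimal 209)
Shift right by 3 positions
Drop the 3 low bits; fill with zeros on the left
Result: 00000011010 (decimal 26)
Equivalent: 209 >> 3 = 209 ÷ 2^3 = 26



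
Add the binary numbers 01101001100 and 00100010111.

Add column by column from the right: bit + bit + carry-in; write the sum mod 2, carry 1 when the sum is 2 or 3.
carry:  11000111000
        01101001100
+       00100010111
-------------------
       010001100011
(the carry out of the leftmost column, 0, becomes the leading bit)
Decimal check:
  01101001100 = 512 + 256 + 64 + 8 + 4 = 844
  00100010111 = 256 + 16 + 4 + 2 + 1 = 279
  844 + 279 = 1123, and 010001100011 = 1024 + 64 + 32 + 2 + 1 = 1123 ✓



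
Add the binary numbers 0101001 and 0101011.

Add column by column from the right: bit + bit + carry-in; write the sum mod 2, carry 1 when the sum is 2 or 3.
carry:  1010110
        0101001
+       0101011
---------------
       01010100
(the carry out of the leftmost column, 0, becomes the leading bit)
Decimal check:
  0101001 = 32 + 8 + 1 = 41
  0101011 = 32 + 8 + 2 + 1 = 43
  41 + 43 = 84, and 01010100 = 64 + 16 + 4 = 84 ✓



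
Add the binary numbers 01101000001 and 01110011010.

Add column by column from the right: bit + bit + carry-in; write the sum mod 2, carry 1 when the sum is 2 or 3.
carry:  11000000000
        01101000001
+       01110011010
-------------------
       011011011011
(the carry out of the leftmost column, 0, becomes the leading bit)
Decimal check:
  01101000001 = 512 + 256 + 64 + 1 = 833
  01110011010 = 512 + 256 + 128 + 16 + 8 + 2 = 922
  833 + 922 = 1755, and 011011011011 = 1024 + 512 + 128 + 64 + 16 + 8 + 2 + 1 = 1755 ✓



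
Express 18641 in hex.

Using repeated division by 16 (digits 10–15 are A–F):
18641 ÷ 16 = 1165 remainder 1
1165 ÷ 16 = 72 remainder 13 (D)
72 ÷ 16 = 4 remainder 8
4 ÷ 16 = 0 remainder 4
Reading remainders bottom to top: 48D1



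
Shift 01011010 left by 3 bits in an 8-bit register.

Original: 01011010 (decimal 90)
Shift left by 3 positions
Append 3 zeros on the right and drop the 3 high bits that overflow the 8-bit width
Result: 11010000 (decimal 208)
Equivalent: 90 << 3 = 90 × 2^3 = 720, truncated to 8 bits = 208



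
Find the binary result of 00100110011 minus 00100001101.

Method 1 - Direct subtraction (column by column from the right: bit − bit − borrow-in; if negative, add 2 and borrow 1 from the next column):
borrow: 00000011000
        00100110011
-       00100001101
-------------------
        00000100110

Method 2 - Add two's complement:
Two's complement of 00100001101: invert → 11011110010, add 1 → 11011110011
  00100110011
+ 11011110011
-------------
 100000100110  (end carry out of the top bit = 1)
Discarding the end carry: 00000100110
Decimal check:
  00100110011 = 256 + 32 + 16 + 2 + 1 = 307
  00100001101 = 256 + 8 + 4 + 1 = 269
  307 - 269 = 38, and 00000100110 = 32 + 4 + 2 = 38 ✓



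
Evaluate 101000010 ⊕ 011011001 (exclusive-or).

XOR: 1 when bits differ
  101000010
^ 011011001
-----------
  110011011
Decimal: 322 ^ 217 = 411



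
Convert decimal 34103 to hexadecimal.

Using repeated division by 16 (digits 10–15 are A–F):
34103 ÷ 16 = 2131 remainder 7
2131 ÷ 16 = 133 remainder 3
133 ÷ 16 = 8 remainder 5
8 ÷ 16 = 0 remainder 8
Reading remainders bottom to top: 8537



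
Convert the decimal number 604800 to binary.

Using repeated division by 2:
604800 ÷ 2 = 302400 remainder 0
302400 ÷ 2 = 151200 remainder 0
151200 ÷ 2 = 75600 remainder 0
75600 ÷ 2 = 37800 remainder 0
37800 ÷ 2 = 18900 remainder 0
18900 ÷ 2 = 9450 remainder 0
9450 ÷ 2 = 4725 remainder 0
4725 ÷ 2 = 2362 remainder 1
2362 ÷ 2 = 1181 remainder 0
1181 ÷ 2 = 590 remainder 1
590 ÷ 2 = 295 remainder 0
295 ÷ 2 = 147 remainder 1
147 ÷ 2 = 73 remainder 1
73 ÷ 2 = 36 remainder 1
36 ÷ 2 = 18 remainder 0
18 ÷ 2 = 9 remainder 0
9 ÷ 2 = 4 remainder 1
4 ÷ 2 = 2 remainder 0
2 ÷ 2 = 1 remainder 0
1 ÷ 2 = 0 remainder 1
Reading remainders bottom to top: 10010011101010000000



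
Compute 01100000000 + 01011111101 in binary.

Add column by column from the right: bit + bit + carry-in; write the sum mod 2, carry 1 when the sum is 2 or 3.
carry:  10000000000
        01100000000
+       01011111101
-------------------
       010111111101
(the carry out of the leftmost column, 0, becomes the leading bit)
Decimal check:
  01100000000 = 512 + 256 = 768
  01011111101 = 512 + 128 + 64 + 32 + 16 + 8 + 4 + 1 = 765
  768 + 765 = 1533, and 010111111101 = 1024 + 256 + 128 + 64 + 32 + 16 + 8 + 4 + 1 = 1533 ✓



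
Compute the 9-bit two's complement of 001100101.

Original: 001100101
Step 1 - Invert all bits: 110011010
Step 2 - Add 1: 110011011
Verification: 001100101 + 110011011 = 1000000000; discarding the end carry (carry out of the top bit) leaves the 9-bit value 000000000, as required for x + (-x)



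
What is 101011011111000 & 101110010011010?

AND: 1 only when both bits are 1
  101011011111000
& 101110010011010
-----------------
  101010010011000
Decimal: 22264 & 23706 = 21656



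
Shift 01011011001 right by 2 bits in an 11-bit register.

Original: 01011011001 (decimal 729)
Shift right by 2 positions
Drop the 2 low bits; fill with zeros on the left
Result: 00010110110 (decimal 182)
Equivalent: 729 >> 2 = 729 ÷ 2^2 = 182



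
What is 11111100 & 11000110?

AND: 1 only when both bits are 1
  11111100
& 11000110
----------
  11000100
Decimal: 252 & 198 = 196



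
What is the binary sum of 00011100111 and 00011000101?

Add column by column from the right: bit + bit + carry-in; write the sum mod 2, carry 1 when the sum is 2 or 3.
carry:  00110001110
        00011100111
+       00011000101
-------------------
       000110101100
(the carry out of the leftmost column, 0, becomes the leading bit)
Decimal check:
  00011100111 = 128 + 64 + 32 + 4 + 2 + 1 = 231
  00011000101 = 128 + 64 + 4 + 1 = 197
  231 + 197 = 428, and 000110101100 = 256 + 128 + 32 + 8 + 4 = 428 ✓



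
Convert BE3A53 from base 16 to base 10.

Expand by place value (powers of 16):
Digit values: B = 11, E = 14, A = 10
BE3A53 = 11 × 16^5 + 14 × 16^4 + 3 × 16^3 + 10 × 16^2 + 5 × 16^1 + 3 × 16^0
= 11 × 1048576 + 14 × 65536 + 3 × 4096 + 10 × 256 + 5 × 16 + 3 × 1
= 11534336 + 917504 + 12288 + 2560 + 80 + 3
= 12466771



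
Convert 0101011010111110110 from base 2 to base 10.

Sum of powers of 2 for each 1-bit:
2^1 + 2^2 + 2^4 + 2^5 + 2^6 + 2^7 + 2^8 + 2^10 + 2^12 + 2^13 + 2^15 + 2^17
= 2 + 4 + 16 + 32 + 64 + 128 + 256 + 1024 + 4096 + 8192 + 32768 + 131072
= 177654



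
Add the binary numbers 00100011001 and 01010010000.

Add column by column from the right: bit + bit + carry-in; write the sum mod 2, carry 1 when the sum is 2 or 3.
carry:  00000100000
        00100011001
+       01010010000
-------------------
       001110101001
(the carry out of the leftmost column, 0, becomes the leading bit)
Decimal check:
  00100011001 = 256 + 16 + 8 + 1 = 281
  01010010000 = 512 + 128 + 16 = 656
  281 + 656 = 937, and 001110101001 = 512 + 256 + 128 + 32 + 8 + 1 = 937 ✓



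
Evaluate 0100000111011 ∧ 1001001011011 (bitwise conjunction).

AND: 1 only when both bits are 1
  0100000111011
& 1001001011011
---------------
  0000000011011
Decimal: 2107 & 4699 = 27



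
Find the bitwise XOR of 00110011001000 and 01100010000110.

XOR: 1 when bits differ
  00110011001000
^ 01100010000110
----------------
  01010001001110
Decimal: 3272 ^ 6278 = 5198



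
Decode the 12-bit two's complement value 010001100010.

Binary: 010001100010
Sign bit: 0 (non-negative)
Read directly as an unsigned value:
010001100010 = 1024 + 64 + 32 + 2 = 1122
Value: 1122



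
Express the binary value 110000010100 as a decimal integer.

Sum of powers of 2 for each 1-bit:
2^2 + 2^4 + 2^10 + 2^11
= 4 + 16 + 1024 + 2048
= 3092



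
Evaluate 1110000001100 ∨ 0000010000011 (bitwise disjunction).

OR: 1 when either bit is 1
  1110000001100
| 0000010000011
---------------
  1110010001111
Decimal: 7180 | 131 = 7311



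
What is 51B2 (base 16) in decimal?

Expand by place value (powers of 16):
Digit values: B = 11
51B2 = 5 × 16^3 + 1 × 16^2 + 11 × 16^1 + 2 × 16^0
= 5 × 4096 + 1 × 256 + 11 × 16 + 2 × 1
= 20480 + 256 + 176 + 2
= 20914



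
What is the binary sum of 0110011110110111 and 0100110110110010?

Add column by column from the right: bit + bit + carry-in; write the sum mod 2, carry 1 when the sum is 2 or 3.
carry:  1001111101101100
        0110011110110111
+       0100110110110010
------------------------
       01011010101101001
(the carry out of the leftmost column, 0, becomes the leading bit)
Decimal check:
  0110011110110111 = 16384 + 8192 + 1024 + 512 + 256 + 128 + 32 + 16 + 4 + 2 + 1 = 26551
  0100110110110010 = 16384 + 2048 + 1024 + 256 + 128 + 32 + 16 + 2 = 19890
  26551 + 19890 = 46441, and 01011010101101001 = 32768 + 8192 + 4096 + 1024 + 256 + 64 + 32 + 8 + 1 = 46441 ✓



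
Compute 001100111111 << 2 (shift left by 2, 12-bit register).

Original: 001100111111 (decimal 831)
Shift left by 2 positions
Append 2 zeros on the right
Result: 110011111100 (decimal 3324)
Equivalent: 831 << 2 = 831 × 2^2 = 3324



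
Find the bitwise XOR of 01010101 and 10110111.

XOR: 1 when bits differ
  01010101
^ 10110111
----------
  11100010
Decimal: 85 ^ 183 = 226



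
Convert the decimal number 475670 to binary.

Using repeated division by 2:
475670 ÷ 2 = 237835 remainder 0
237835 ÷ 2 = 118917 remainder 1
118917 ÷ 2 = 59458 remainder 1
59458 ÷ 2 = 29729 remainder 0
29729 ÷ 2 = 14864 remainder 1
14864 ÷ 2 = 7432 remainder 0
7432 ÷ 2 = 3716 remainder 0
3716 ÷ 2 = 1858 remainder 0
1858 ÷ 2 = 929 remainder 0
929 ÷ 2 = 464 remainder 1
464 ÷ 2 = 232 remainder 0
232 ÷ 2 = 116 remainder 0
116 ÷ 2 = 58 remainder 0
58 ÷ 2 = 29 remainder 0
29 ÷ 2 = 14 remainder 1
14 ÷ 2 = 7 remainder 0
7 ÷ 2 = 3 remainder 1
3 ÷ 2 = 1 remainder 1
1 ÷ 2 = 0 remainder 1
Reading remainders bottom to top: 1110100001000010110



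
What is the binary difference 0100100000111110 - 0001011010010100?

Method 1 - Direct subtraction (column by column from the right: bit − bit − borrow-in; if negative, add 2 and borrow 1 from the next column):
borrow: 0110111100000000
        0100100000111110
-       0001011010010100
------------------------
        0011000110101010

Method 2 - Add two's complement:
Two's complement of 0001011010010100: invert → 1110100101101011, add 1 → 1110100101101100
  0100100000111110
+ 1110100101101100
------------------
 10011000110101010  (end carry out of the top bit = 1)
Discarding the end carry: 0011000110101010
Decimal check:
  0100100000111110 = 16384 + 2048 + 32 + 16 + 8 + 4 + 2 = 18494
  0001011010010100 = 4096 + 1024 + 512 + 128 + 16 + 4 = 5780
  18494 - 5780 = 12714, and 0011000110101010 = 8192 + 4096 + 256 + 128 + 32 + 8 + 2 = 12714 ✓



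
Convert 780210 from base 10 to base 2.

Using repeated division by 2:
780210 ÷ 2 = 390105 remainder 0
390105 ÷ 2 = 195052 remainder 1
195052 ÷ 2 = 97526 remainder 0
97526 ÷ 2 = 48763 remainder 0
48763 ÷ 2 = 24381 remainder 1
24381 ÷ 2 = 12190 remainder 1
12190 ÷ 2 = 6095 remainder 0
6095 ÷ 2 = 3047 remainder 1
3047 ÷ 2 = 1523 remainder 1
1523 ÷ 2 = 761 remainder 1
761 ÷ 2 = 380 remainder 1
380 ÷ 2 = 190 remainder 0
190 ÷ 2 = 95 remainder 0
95 ÷ 2 = 47 remainder 1
47 ÷ 2 = 23 remainder 1
23 ÷ 2 = 11 remainder 1
11 ÷ 2 = 5 remainder 1
5 ÷ 2 = 2 remainder 1
2 ÷ 2 = 1 remainder 0
1 ÷ 2 = 0 remainder 1
Reading remainders bottom to top: 10111110011110110010



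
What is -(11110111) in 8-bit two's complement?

Original (sign bit 1, negative): 11110111
Step 1 - Invert all bits: 00001000
Step 2 - Add 1: 00001001
Verification: 11110111 + 00001001 = 100000000; discarding the end carry (carry out of the top bit) leaves the 8-bit value 00000000, as required for x + (-x)



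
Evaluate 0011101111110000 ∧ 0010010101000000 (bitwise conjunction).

AND: 1 only when both bits are 1
  0011101111110000
& 0010010101000000
------------------
  0010000101000000
Decimal: 15344 & 9536 = 8512



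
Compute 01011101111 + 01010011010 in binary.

Add column by column from the right: bit + bit + carry-in; write the sum mod 2, carry 1 when the sum is 2 or 3.
carry:  10111111100
        01011101111
+       01010011010
-------------------
       010110001001
(the carry out of the leftmost column, 0, becomes the leading bit)
Decimal check:
  01011101111 = 512 + 128 + 64 + 32 + 8 + 4 + 2 + 1 = 751
  01010011010 = 512 + 128 + 16 + 8 + 2 = 666
  751 + 666 = 1417, and 010110001001 = 1024 + 256 + 128 + 8 + 1 = 1417 ✓



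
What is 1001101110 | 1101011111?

OR: 1 when either bit is 1
  1001101110
| 1101011111
------------
  1101111111
Decimal: 622 | 863 = 895



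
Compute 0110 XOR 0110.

XOR: 1 when bits differ
  0110
^ 0110
------
  0000
Decimal: 6 ^ 6 = 0



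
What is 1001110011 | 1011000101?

OR: 1 when either bit is 1
  1001110011
| 1011000101
------------
  1011110111
Decimal: 627 | 709 = 759



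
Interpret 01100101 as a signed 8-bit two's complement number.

Binary: 01100101
Sign bit: 0 (non-negative)
Read directly as an unsigned value:
01100101 = 64 + 32 + 4 + 1 = 101
Value: 101



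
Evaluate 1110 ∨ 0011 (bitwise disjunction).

OR: 1 when either bit is 1
  1110
| 0011
------
  1111
Decimal: 14 | 3 = 15



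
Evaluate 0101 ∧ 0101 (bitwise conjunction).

AND: 1 only when both bits are 1
  0101
& 0101
------
  0101
Decimal: 5 & 5 = 5



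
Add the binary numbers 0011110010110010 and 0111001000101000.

Add column by column from the right: bit + bit + carry-in; write the sum mod 2, carry 1 when the sum is 2 or 3.
carry:  1110000001000000
        0011110010110010
+       0111001000101000
------------------------
       01010111011011010
(the carry out of the leftmost column, 0, becomes the leading bit)
Decimal check:
  0011110010110010 = 8192 + 4096 + 2048 + 1024 + 128 + 32 + 16 + 2 = 15538
  0111001000101000 = 16384 + 8192 + 4096 + 512 + 32 + 8 = 29224
  15538 + 29224 = 44762, and 01010111011011010 = 32768 + 8192 + 2048 + 1024 + 512 + 128 + 64 + 16 + 8 + 2 = 44762 ✓



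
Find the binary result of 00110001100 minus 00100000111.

Method 1 - Direct subtraction (column by column from the right: bit − bit − borrow-in; if negative, add 2 and borrow 1 from the next column):
borrow: 00000001110
        00110001100
-       00100000111
-------------------
        00010000101

Method 2 - Add two's complement:
Two's complement of 00100000111: invert → 11011111000, add 1 → 11011111001
  00110001100
+ 11011111001
-------------
 100010000101  (end carry out of the top bit = 1)
Discarding the end carry: 00010000101
Decimal check:
  00110001100 = 256 + 128 + 8 + 4 = 396
  00100000111 = 256 + 4 + 2 + 1 = 263
  396 - 263 = 133, and 00010000101 = 128 + 4 + 1 = 133 ✓



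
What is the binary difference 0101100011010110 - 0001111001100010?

Method 1 - Direct subtraction (column by column from the right: bit − bit − borrow-in; if negative, add 2 and borrow 1 from the next column):
borrow: 0111110011000000
        0101100011010110
-       0001111001100010
------------------------
        0011101001110100

Method 2 - Add two's complement:
Two's complement of 0001111001100010: invert → 1110000110011101, add 1 → 1110000110011110
  0101100011010110
+ 1110000110011110
------------------
 10011101001110100  (end carry out of the top bit = 1)
Discarding the end carry: 0011101001110100
Decimal check:
  0101100011010110 = 16384 + 4096 + 2048 + 128 + 64 + 16 + 4 + 2 = 22742
  0001111001100010 = 4096 + 2048 + 1024 + 512 + 64 + 32 + 2 = 7778
  22742 - 7778 = 14964, and 0011101001110100 = 8192 + 4096 + 2048 + 512 + 64 + 32 + 16 + 4 = 14964 ✓



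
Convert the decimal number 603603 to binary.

Using repeated division by 2:
603603 ÷ 2 = 301801 remainder 1
301801 ÷ 2 = 150900 remainder 1
150900 ÷ 2 = 75450 remainder 0
75450 ÷ 2 = 37725 remainder 0
37725 ÷ 2 = 18862 remainder 1
18862 ÷ 2 = 9431 remainder 0
9431 ÷ 2 = 4715 remainder 1
4715 ÷ 2 = 2357 remainder 1
2357 ÷ 2 = 1178 remainder 1
1178 ÷ 2 = 589 remainder 0
589 ÷ 2 = 294 remainder 1
294 ÷ 2 = 147 remainder 0
147 ÷ 2 = 73 remainder 1
73 ÷ 2 = 36 remainder 1
36 ÷ 2 = 18 remainder 0
18 ÷ 2 = 9 remainder 0
9 ÷ 2 = 4 remainder 1
4 ÷ 2 = 2 remainder 0
2 ÷ 2 = 1 remainder 0
1 ÷ 2 = 0 remainder 1
Reading remainders bottom to top: 10010011010111010011



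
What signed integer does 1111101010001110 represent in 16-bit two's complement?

Binary: 1111101010001110
Sign bit: 1 (negative)
Invert: 0000010101110001
Add 1:  0000010101110010
Magnitude: 0000010101110010 = 1024 + 256 + 64 + 32 + 16 + 2 = 1394
Value: -1394



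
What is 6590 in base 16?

Using repeated division by 16 (digits 10–15 are A–F):
6590 ÷ 16 = 411 remainder 14 (E)
411 ÷ 16 = 25 remainder 11 (B)
25 ÷ 16 = 1 remainder 9
1 ÷ 16 = 0 remainder 1
Reading remainders bottom to top: 19BE



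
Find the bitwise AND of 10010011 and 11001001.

AND: 1 only when both bits are 1
  10010011
& 11001001
----------
  10000001
Decimal: 147 & 201 = 129



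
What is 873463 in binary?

Using repeated division by 2:
873463 ÷ 2 = 436731 remainder 1
436731 ÷ 2 = 218365 remainder 1
218365 ÷ 2 = 109182 remainder 1
109182 ÷ 2 = 54591 remainder 0
54591 ÷ 2 = 27295 remainder 1
27295 ÷ 2 = 13647 remainder 1
13647 ÷ 2 = 6823 remainder 1
6823 ÷ 2 = 3411 remainder 1
3411 ÷ 2 = 1705 remainder 1
1705 ÷ 2 = 852 remainder 1
852 ÷ 2 = 426 remainder 0
426 ÷ 2 = 213 remainder 0
213 ÷ 2 = 106 remainder 1
106 ÷ 2 = 53 remainder 0
53 ÷ 2 = 26 remainder 1
26 ÷ 2 = 13 remainder 0
13 ÷ 2 = 6 remainder 1
6 ÷ 2 = 3 remainder 0
3 ÷ 2 = 1 remainder 1
1 ÷ 2 = 0 remainder 1
Reading remainders bottom to top: 11010101001111110111



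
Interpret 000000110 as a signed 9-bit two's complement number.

Binary: 000000110
Sign bit: 0 (non-negative)
Read directly as an unsigned value:
000000110 = 4 + 2 = 6
Value: 6



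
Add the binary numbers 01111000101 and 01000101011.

Add column by column from the right: bit + bit + carry-in; write the sum mod 2, carry 1 when the sum is 2 or 3.
carry:  10000011110
        01111000101
+       01000101011
-------------------
       010111110000
(the carry out of the leftmost column, 0, becomes the leading bit)
Decimal check:
  01111000101 = 512 + 256 + 128 + 64 + 4 + 1 = 965
  01000101011 = 512 + 32 + 8 + 2 + 1 = 555
  965 + 555 = 1520, and 010111110000 = 1024 + 256 + 128 + 64 + 32 + 16 = 1520 ✓



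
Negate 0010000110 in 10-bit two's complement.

Original: 0010000110
Step 1 - Invert all bits: 1101111001
Step 2 - Add 1: 1101111010
Verification: 0010000110 + 1101111010 = 10000000000; discarding the end carry (carry out of the top bit) leaves the 10-bit value 0000000000, as required for x + (-x)



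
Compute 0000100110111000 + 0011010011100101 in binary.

Add column by column from the right: bit + bit + carry-in; write the sum mod 2, carry 1 when the sum is 2 or 3.
carry:  0000001111000000
        0000100110111000
+       0011010011100101
------------------------
       00011111010011101
(the carry out of the leftmost column, 0, becomes the leading bit)
Decimal check:
  0000100110111000 = 2048 + 256 + 128 + 32 + 16 + 8 = 2488
  0011010011100101 = 8192 + 4096 + 1024 + 128 + 64 + 32 + 4 + 1 = 13541
  2488 + 13541 = 16029, and 00011111010011101 = 8192 + 4096 + 2048 + 1024 + 512 + 128 + 16 + 8 + 4 + 1 = 16029 ✓



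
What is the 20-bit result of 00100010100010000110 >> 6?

Original: 00100010100010000110 (decimal 141446)
Shift right by 6 positions
Drop the 6 low bits; fill with zeros on the left
Result: 00000000100010100010 (decimal 2210)
Equivalent: 141446 >> 6 = 141446 ÷ 2^6 = 2210



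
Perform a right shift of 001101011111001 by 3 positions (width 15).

Original: 001101011111001 (decimal 6905)
Shift right by 3 positions
Drop the 3 low bits; fill with zeros on the left
Result: 000001101011111 (decimal 863)
Equivalent: 6905 >> 3 = 6905 ÷ 2^3 = 863



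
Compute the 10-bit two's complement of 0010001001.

Original: 0010001001
Step 1 - Invert all bits: 1101110110
Step 2 - Add 1: 1101110111
Verification: 0010001001 + 1101110111 = 10000000000; discarding the end carry (carry out of the top bit) leaves the 10-bit value 0000000000, as required for x + (-x)



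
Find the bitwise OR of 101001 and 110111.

OR: 1 when either bit is 1
  101001
| 110111
--------
  111111
Decimal: 41 | 55 = 63



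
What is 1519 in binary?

Using repeated division by 2:
1519 ÷ 2 = 759 remainder 1
759 ÷ 2 = 379 remainder 1
379 ÷ 2 = 189 remainder 1
189 ÷ 2 = 94 remainder 1
94 ÷ 2 = 47 remainder 0
47 ÷ 2 = 23 remainder 1
23 ÷ 2 = 11 remainder 1
11 ÷ 2 = 5 remainder 1
5 ÷ 2 = 2 remainder 1
2 ÷ 2 = 1 remainder 0
1 ÷ 2 = 0 remainder 1
Reading remainders bottom to top: 10111101111



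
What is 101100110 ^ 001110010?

XOR: 1 when bits differ
  101100110
^ 001110010
-----------
  100010100
Decimal: 358 ^ 114 = 276



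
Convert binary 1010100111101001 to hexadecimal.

Group into 4-bit nibbles from right:
  1010 = A
  1001 = 9
  1110 = E
  1001 = 9
Result: A9E9



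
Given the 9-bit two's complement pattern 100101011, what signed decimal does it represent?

Binary: 100101011
Sign bit: 1 (negative)
Invert: 011010100
Add 1:  011010101
Magnitude: 011010101 = 128 + 64 + 16 + 4 + 1 = 213
Value: -213



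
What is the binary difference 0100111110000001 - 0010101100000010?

Method 1 - Direct subtraction (column by column from the right: bit − bit − borrow-in; if negative, add 2 and borrow 1 from the next column):
borrow: 0100000011111100
        0100111110000001
-       0010101100000010
------------------------
        0010010001111111

Method 2 - Add two's complement:
Two's complement of 0010101100000010: invert → 1101010011111101, add 1 → 1101010011111110
  0100111110000001
+ 1101010011111110
------------------
 10010010001111111  (end carry out of the top bit = 1)
Discarding the end carry: 0010010001111111
Decimal check:
  0100111110000001 = 16384 + 2048 + 1024 + 512 + 256 + 128 + 1 = 20353
  0010101100000010 = 8192 + 2048 + 512 + 256 + 2 = 11010
  20353 - 11010 = 9343, and 0010010001111111 = 8192 + 1024 + 64 + 32 + 16 + 8 + 4 + 2 + 1 = 9343 ✓



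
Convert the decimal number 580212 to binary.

Using repeated division by 2:
580212 ÷ 2 = 290106 remainder 0
290106 ÷ 2 = 145053 remainder 0
145053 ÷ 2 = 72526 remainder 1
72526 ÷ 2 = 36263 remainder 0
36263 ÷ 2 = 18131 remainder 1
18131 ÷ 2 = 9065 remainder 1
9065 ÷ 2 = 4532 remainder 1
4532 ÷ 2 = 2266 remainder 0
2266 ÷ 2 = 1133 remainder 0
1133 ÷ 2 = 566 remainder 1
566 ÷ 2 = 283 remainder 0
283 ÷ 2 = 141 remainder 1
141 ÷ 2 = 70 remainder 1
70 ÷ 2 = 35 remainder 0
35 ÷ 2 = 17 remainder 1
17 ÷ 2 = 8 remainder 1
8 ÷ 2 = 4 remainder 0
4 ÷ 2 = 2 remainder 0
2 ÷ 2 = 1 remainder 0
1 ÷ 2 = 0 remainder 1
Reading remainders bottom to top: 10001101101001110100



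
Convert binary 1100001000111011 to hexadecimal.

Group into 4-bit nibbles from right:
  1100 = C
  0010 = 2
  0011 = 3
  1011 = B
Result: C23B



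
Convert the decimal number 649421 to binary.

Using repeated division by 2:
649421 ÷ 2 = 324710 remainder 1
324710 ÷ 2 = 162355 remainder 0
162355 ÷ 2 = 81177 remainder 1
81177 ÷ 2 = 40588 remainder 1
40588 ÷ 2 = 20294 remainder 0
20294 ÷ 2 = 10147 remainder 0
10147 ÷ 2 = 5073 remainder 1
5073 ÷ 2 = 2536 remainder 1
2536 ÷ 2 = 1268 remainder 0
1268 ÷ 2 = 634 remainder 0
634 ÷ 2 = 317 remainder 0
317 ÷ 2 = 158 remainder 1
158 ÷ 2 = 79 remainder 0
79 ÷ 2 = 39 remainder 1
39 ÷ 2 = 19 remainder 1
19 ÷ 2 = 9 remainder 1
9 ÷ 2 = 4 remainder 1
4 ÷ 2 = 2 remainder 0
2 ÷ 2 = 1 remainder 0
1 ÷ 2 = 0 remainder 1
Reading remainders bottom to top: 10011110100011001101



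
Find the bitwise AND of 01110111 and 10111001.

AND: 1 only when both bits are 1
  01110111
& 10111001
----------
  00110001
Decimal: 119 & 185 = 49



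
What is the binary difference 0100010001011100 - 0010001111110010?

Method 1 - Direct subtraction (column by column from the right: bit − bit − borrow-in; if negative, add 2 and borrow 1 from the next column):
borrow: 0100011111000100
        0100010001011100
-       0010001111110010
------------------------
        0010000001101010

Method 2 - Add two's complement:
Two's complement of 0010001111110010: invert → 1101110000001101, add 1 → 1101110000001110
  0100010001011100
+ 1101110000001110
------------------
 10010000001101010  (end carry out of the top bit = 1)
Discarding the end carry: 0010000001101010
Decimal check:
  0100010001011100 = 16384 + 1024 + 64 + 16 + 8 + 4 = 17500
  0010001111110010 = 8192 + 512 + 256 + 128 + 64 + 32 + 16 + 2 = 9202
  17500 - 9202 = 8298, and 0010000001101010 = 8192 + 64 + 32 + 8 + 2 = 8298 ✓



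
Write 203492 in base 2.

Using repeated division by 2:
203492 ÷ 2 = 101746 remainder 0
101746 ÷ 2 = 50873 remainder 0
50873 ÷ 2 = 25436 remainder 1
25436 ÷ 2 = 12718 remainder 0
12718 ÷ 2 = 6359 remainder 0
6359 ÷ 2 = 3179 remainder 1
3179 ÷ 2 = 1589 remainder 1
1589 ÷ 2 = 794 remainder 1
794 ÷ 2 = 397 remainder 0
397 ÷ 2 = 198 remainder 1
198 ÷ 2 = 99 remainder 0
99 ÷ 2 = 49 remainder 1
49 ÷ 2 = 24 remainder 1
24 ÷ 2 = 12 remainder 0
12 ÷ 2 = 6 remainder 0
6 ÷ 2 = 3 remainder 0
3 ÷ 2 = 1 remainder 1
1 ÷ 2 = 0 remainder 1
Reading remainders bottom to top: 110001101011100100



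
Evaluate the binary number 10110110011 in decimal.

Sum of powers of 2 for each 1-bit:
2^0 + 2^1 + 2^4 + 2^5 + 2^7 + 2^8 + 2^10
= 1 + 2 + 16 + 32 + 128 + 256 + 1024
= 1459



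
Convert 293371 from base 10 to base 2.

Using repeated division by 2:
293371 ÷ 2 = 146685 remainder 1
146685 ÷ 2 = 73342 remainder 1
73342 ÷ 2 = 36671 remainder 0
36671 ÷ 2 = 18335 remainder 1
18335 ÷ 2 = 9167 remainder 1
9167 ÷ 2 = 4583 remainder 1
4583 ÷ 2 = 2291 remainder 1
2291 ÷ 2 = 1145 remainder 1
1145 ÷ 2 = 572 remainder 1
572 ÷ 2 = 286 remainder 0
286 ÷ 2 = 143 remainder 0
143 ÷ 2 = 71 remainder 1
71 ÷ 2 = 35 remainder 1
35 ÷ 2 = 17 remainder 1
17 ÷ 2 = 8 remainder 1
8 ÷ 2 = 4 remainder 0
4 ÷ 2 = 2 remainder 0
2 ÷ 2 = 1 remainder 0
1 ÷ 2 = 0 remainder 1
Reading remainders bottom to top: 1000111100111111011



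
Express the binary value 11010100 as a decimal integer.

Sum of powers of 2 for each 1-bit:
2^2 + 2^4 + 2^6 + 2^7
= 4 + 16 + 64 + 128
= 212



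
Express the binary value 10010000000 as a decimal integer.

Sum of powers of 2 for each 1-bit:
2^7 + 2^10
= 128 + 1024
= 1152



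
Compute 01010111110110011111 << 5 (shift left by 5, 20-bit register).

Original: 01010111110110011111 (decimal 359839)
Shift left by 5 positions
Append 5 zeros on the right and drop the 5 high bits that overflow the 20-bit width
Result: 11111011001111100000 (decimal 1029088)
Equivalent: 359839 << 5 = 359839 × 2^5 = 11514848, truncated to 20 bits = 1029088



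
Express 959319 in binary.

Using repeated division by 2:
959319 ÷ 2 = 479659 remainder 1
479659 ÷ 2 = 239829 remainder 1
239829 ÷ 2 = 119914 remainder 1
119914 ÷ 2 = 59957 remainder 0
59957 ÷ 2 = 29978 remainder 1
29978 ÷ 2 = 14989 remainder 0
14989 ÷ 2 = 7494 remainder 1
7494 ÷ 2 = 3747 remainder 0
3747 ÷ 2 = 1873 remainder 1
1873 ÷ 2 = 936 remainder 1
936 ÷ 2 = 468 remainder 0
468 ÷ 2 = 234 remainder 0
234 ÷ 2 = 117 remainder 0
117 ÷ 2 = 58 remainder 1
58 ÷ 2 = 29 remainder 0
29 ÷ 2 = 14 remainder 1
14 ÷ 2 = 7 remainder 0
7 ÷ 2 = 3 remainder 1
3 ÷ 2 = 1 remainder 1
1 ÷ 2 = 0 remainder 1
Reading remainders bottom to top: 11101010001101010111



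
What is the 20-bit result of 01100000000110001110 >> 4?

Original: 01100000000110001110 (decimal 393614)
Shift right by 4 positions
Drop the 4 low bits; fill with zeros on the left
Result: 00000110000000011000 (decimal 24600)
Equivalent: 393614 >> 4 = 393614 ÷ 2^4 = 24600



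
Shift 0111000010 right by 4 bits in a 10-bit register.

Original: 0111000010 (decimal 450)
Shift right by 4 positions
Drop the 4 low bits; fill with zeros on the left
Result: 0000011100 (decimal 28)
Equivalent: 450 >> 4 = 450 ÷ 2^4 = 28



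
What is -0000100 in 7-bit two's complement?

Original: 0000100
Step 1 - Invert all bits: 1111011
Step 2 - Add 1: 1111100
Verification: 0000100 + 1111100 = 10000000; discarding the end carry (carry out of the top bit) leaves the 7-bit value 0000000, as required for x + (-x)



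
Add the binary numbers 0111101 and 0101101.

Add column by column from the right: bit + bit + carry-in; write the sum mod 2, carry 1 when the sum is 2 or 3.
carry:  1111010
        0111101
+       0101101
---------------
       01101010
(the carry out of the leftmost column, 0, becomes the leading bit)
Decimal check:
  0111101 = 32 + 16 + 8 + 4 + 1 = 61
  0101101 = 32 + 8 + 4 + 1 = 45
  61 + 45 = 106, and 01101010 = 64 + 32 + 8 + 2 = 106 ✓



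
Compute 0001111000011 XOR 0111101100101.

XOR: 1 when bits differ
  0001111000011
^ 0111101100101
---------------
  0110010100110
Decimal: 963 ^ 3941 = 3238



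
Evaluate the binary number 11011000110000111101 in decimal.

Sum of powers of 2 for each 1-bit:
2^0 + 2^2 + 2^3 + 2^4 + 2^5 + 2^10 + 2^11 + 2^15 + 2^16 + 2^18 + 2^19
= 1 + 4 + 8 + 16 + 32 + 1024 + 2048 + 32768 + 65536 + 262144 + 524288
= 887869



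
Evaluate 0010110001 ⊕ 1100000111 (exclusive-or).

XOR: 1 when bits differ
  0010110001
^ 1100000111
------------
  1110110110
Decimal: 177 ^ 775 = 950



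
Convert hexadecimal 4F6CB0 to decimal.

Expand by place value (powers of 16):
Digit values: F = 15, C = 12, B = 11
4F6CB0 = 4 × 16^5 + 15 × 16^4 + 6 × 16^3 + 12 × 16^2 + 11 × 16^1 + 0 × 16^0
= 4 × 1048576 + 15 × 65536 + 6 × 4096 + 12 × 256 + 11 × 16 + 0 × 1
= 4194304 + 983040 + 24576 + 3072 + 176 + 0
= 5205168



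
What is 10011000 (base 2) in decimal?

Sum of powers of 2 for each 1-bit:
2^3 + 2^4 + 2^7
= 8 + 16 + 128
= 152



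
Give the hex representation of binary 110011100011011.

Group into 4-bit nibbles from right:
  0110 = 6
  0111 = 7
  0001 = 1
  1011 = B
Result: 671B



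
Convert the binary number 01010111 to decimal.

Sum of powers of 2 for each 1-bit:
2^0 + 2^1 + 2^2 + 2^4 + 2^6
= 1 + 2 + 4 + 16 + 64
= 87



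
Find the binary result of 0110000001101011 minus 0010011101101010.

Method 1 - Direct subtraction (column by column from the right: bit − bit − borrow-in; if negative, add 2 and borrow 1 from the next column):
borrow: 0111111000000000
        0110000001101011
-       0010011101101010
------------------------
        0011100100000001

Method 2 - Add two's complement:
Two's complement of 0010011101101010: invert → 1101100010010101, add 1 → 1101100010010110
  0110000001101011
+ 1101100010010110
------------------
 10011100100000001  (end carry out of the top bit = 1)
Discarding the end carry: 0011100100000001
Decimal check:
  0110000001101011 = 16384 + 8192 + 64 + 32 + 8 + 2 + 1 = 24683
  0010011101101010 = 8192 + 1024 + 512 + 256 + 64 + 32 + 8 + 2 = 10090
  24683 - 10090 = 14593, and 0011100100000001 = 8192 + 4096 + 2048 + 256 + 1 = 14593 ✓

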